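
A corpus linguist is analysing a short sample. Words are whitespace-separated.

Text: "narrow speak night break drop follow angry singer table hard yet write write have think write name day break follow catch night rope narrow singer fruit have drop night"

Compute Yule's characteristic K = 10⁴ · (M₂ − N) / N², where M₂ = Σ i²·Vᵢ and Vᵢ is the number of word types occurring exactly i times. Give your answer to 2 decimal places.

285.37

Frequencies: night:3, write:3, narrow:2, break:2, drop:2, follow:2, singer:2, have:2, speak:1, angry:1, table:1, hard:1, yet:1, think:1, name:1, day:1, catch:1, rope:1, fruit:1
N = 29. Frequency spectrum: V_1=11, V_2=6, V_3=2
M₂ = 1²·11 + 2²·6 + 3²·2 = 53
K = 10000 × (53 − 29) / 29² = 285.37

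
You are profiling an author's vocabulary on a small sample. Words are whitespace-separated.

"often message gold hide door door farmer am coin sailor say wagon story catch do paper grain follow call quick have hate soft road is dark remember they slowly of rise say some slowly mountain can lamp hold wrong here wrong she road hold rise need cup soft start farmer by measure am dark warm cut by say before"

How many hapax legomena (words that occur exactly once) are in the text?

Frequencies: say:3, door:2, farmer:2, am:2, soft:2, road:2, dark:2, slowly:2, rise:2, hold:2, wrong:2, by:2, often:1, message:1, gold:1, hide:1, coin:1, sailor:1, wagon:1, story:1, … (26 more, each freq 1)
Hapax (freq=1): before, call, can, catch, coin, cup, cut, do, follow, gold, grain, hate, have, here, hide, is, lamp, measure, message, mountain, need, of, often, paper, quick, remember, sailor, she, some, start, story, they, wagon, warm

34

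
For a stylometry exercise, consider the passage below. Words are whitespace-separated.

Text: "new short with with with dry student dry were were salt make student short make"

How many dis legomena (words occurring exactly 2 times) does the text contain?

5

Frequencies: with:3, short:2, dry:2, student:2, were:2, make:2, new:1, salt:1
Words with frequency 2: dry, make, short, student, were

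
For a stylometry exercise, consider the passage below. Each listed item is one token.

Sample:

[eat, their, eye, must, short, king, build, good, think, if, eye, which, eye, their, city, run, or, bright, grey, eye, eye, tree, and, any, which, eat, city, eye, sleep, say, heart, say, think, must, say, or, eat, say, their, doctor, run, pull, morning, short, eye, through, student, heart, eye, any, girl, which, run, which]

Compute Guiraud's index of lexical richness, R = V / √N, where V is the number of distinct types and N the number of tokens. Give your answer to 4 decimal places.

3.8103

N = 54, V = 28.
√N = 7.348469
R = 28 / 7.348469 = 3.8103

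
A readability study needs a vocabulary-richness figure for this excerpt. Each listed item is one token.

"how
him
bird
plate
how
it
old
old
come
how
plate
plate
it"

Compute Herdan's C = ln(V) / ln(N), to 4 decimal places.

0.7587

N = 13, V = 7.
ln(V) = 1.945910, ln(N) = 2.564949
C = 1.945910 / 2.564949 = 0.7587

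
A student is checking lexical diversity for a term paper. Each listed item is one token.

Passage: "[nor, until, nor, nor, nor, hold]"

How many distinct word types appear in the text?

3

Distinct types: {hold, nor, until}
V = 3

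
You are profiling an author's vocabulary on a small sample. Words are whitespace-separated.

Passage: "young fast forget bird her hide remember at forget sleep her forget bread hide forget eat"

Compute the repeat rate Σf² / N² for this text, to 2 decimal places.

Frequencies: forget:4, her:2, hide:2, young:1, fast:1, bird:1, remember:1, at:1, sleep:1, bread:1, eat:1
Σf² = 32; N² = 256
Repeat rate = 32 / 256 = 0.13

0.13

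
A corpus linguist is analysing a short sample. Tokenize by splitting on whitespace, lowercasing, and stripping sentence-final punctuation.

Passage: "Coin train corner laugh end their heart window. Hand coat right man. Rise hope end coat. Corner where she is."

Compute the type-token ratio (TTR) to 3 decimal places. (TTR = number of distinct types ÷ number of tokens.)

0.850

N = 20 tokens, V = 17 types.
TTR = V / N = 17 / 20 = 0.850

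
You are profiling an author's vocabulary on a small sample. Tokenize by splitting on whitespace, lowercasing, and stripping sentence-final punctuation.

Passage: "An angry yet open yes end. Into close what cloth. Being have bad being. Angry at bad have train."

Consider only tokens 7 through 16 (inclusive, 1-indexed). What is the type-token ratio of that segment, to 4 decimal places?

Segment tokens 7–16: into, close, what, cloth, being, have, bad, being, angry, at
Segment N = 10, segment V = 9.
TTR = 9 / 10 = 0.9000

0.9000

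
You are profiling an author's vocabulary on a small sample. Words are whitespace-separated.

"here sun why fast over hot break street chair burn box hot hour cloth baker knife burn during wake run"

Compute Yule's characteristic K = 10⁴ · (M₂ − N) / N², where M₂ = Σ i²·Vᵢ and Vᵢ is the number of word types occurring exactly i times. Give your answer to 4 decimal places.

100.0000

Frequencies: hot:2, burn:2, here:1, sun:1, why:1, fast:1, over:1, break:1, street:1, chair:1, box:1, hour:1, cloth:1, baker:1, knife:1, during:1, wake:1, run:1
N = 20. Frequency spectrum: V_1=16, V_2=2
M₂ = 1²·16 + 2²·2 = 24
K = 10000 × (24 − 20) / 20² = 100.0000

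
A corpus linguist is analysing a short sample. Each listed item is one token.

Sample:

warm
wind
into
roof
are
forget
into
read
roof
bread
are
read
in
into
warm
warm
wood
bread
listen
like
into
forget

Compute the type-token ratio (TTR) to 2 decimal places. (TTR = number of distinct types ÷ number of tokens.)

0.55

N = 22 tokens, V = 12 types.
TTR = V / N = 12 / 22 = 0.55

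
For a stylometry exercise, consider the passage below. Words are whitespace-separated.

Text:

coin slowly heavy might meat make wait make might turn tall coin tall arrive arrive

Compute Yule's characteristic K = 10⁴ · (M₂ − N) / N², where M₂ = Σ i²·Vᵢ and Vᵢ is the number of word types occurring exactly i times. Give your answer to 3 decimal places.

Frequencies: coin:2, might:2, make:2, tall:2, arrive:2, slowly:1, heavy:1, meat:1, wait:1, turn:1
N = 15. Frequency spectrum: V_1=5, V_2=5
M₂ = 1²·5 + 2²·5 = 25
K = 10000 × (25 − 15) / 15² = 444.444

444.444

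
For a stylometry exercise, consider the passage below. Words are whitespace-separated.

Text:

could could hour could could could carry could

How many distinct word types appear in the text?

Distinct types: {carry, could, hour}
V = 3

3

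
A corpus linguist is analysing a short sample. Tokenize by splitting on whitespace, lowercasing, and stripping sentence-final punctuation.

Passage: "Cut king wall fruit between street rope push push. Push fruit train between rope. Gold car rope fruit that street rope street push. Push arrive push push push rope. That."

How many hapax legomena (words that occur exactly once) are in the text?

7

Frequencies: push:8, rope:5, fruit:3, street:3, between:2, that:2, cut:1, king:1, wall:1, train:1, gold:1, car:1, arrive:1
Hapax (freq=1): arrive, car, cut, gold, king, train, wall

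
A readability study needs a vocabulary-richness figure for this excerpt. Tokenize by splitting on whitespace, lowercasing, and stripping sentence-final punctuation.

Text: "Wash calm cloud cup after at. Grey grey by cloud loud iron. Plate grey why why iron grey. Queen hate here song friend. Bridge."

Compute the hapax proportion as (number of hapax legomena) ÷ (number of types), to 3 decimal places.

Frequencies: grey:4, cloud:2, iron:2, why:2, wash:1, calm:1, cup:1, after:1, at:1, by:1, loud:1, plate:1, queen:1, hate:1, here:1, song:1, friend:1, bridge:1
Hapax count = 14; type count = 18.
Ratio = 14 / 18 = 0.778

0.778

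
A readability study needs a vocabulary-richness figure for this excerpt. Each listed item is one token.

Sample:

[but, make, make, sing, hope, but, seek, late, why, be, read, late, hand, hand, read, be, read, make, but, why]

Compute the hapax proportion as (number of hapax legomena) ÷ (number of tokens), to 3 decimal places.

0.150

Frequencies: but:3, make:3, read:3, late:2, why:2, be:2, hand:2, sing:1, hope:1, seek:1
Hapax count = 3; token count = 20.
Ratio = 3 / 20 = 0.150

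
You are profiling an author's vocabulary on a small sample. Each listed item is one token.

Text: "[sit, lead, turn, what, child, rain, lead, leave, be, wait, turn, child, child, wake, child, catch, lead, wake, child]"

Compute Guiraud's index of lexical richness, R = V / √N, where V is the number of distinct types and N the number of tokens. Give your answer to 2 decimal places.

2.52

N = 19, V = 11.
√N = 4.358899
R = 11 / 4.358899 = 2.52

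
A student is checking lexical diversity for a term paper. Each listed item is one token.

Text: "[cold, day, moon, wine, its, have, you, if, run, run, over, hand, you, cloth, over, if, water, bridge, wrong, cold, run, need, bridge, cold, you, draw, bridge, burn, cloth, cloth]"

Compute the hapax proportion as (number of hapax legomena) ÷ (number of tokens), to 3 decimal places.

Frequencies: cold:3, you:3, run:3, cloth:3, bridge:3, if:2, over:2, day:1, moon:1, wine:1, its:1, have:1, hand:1, water:1, wrong:1, need:1, draw:1, burn:1
Hapax count = 11; token count = 30.
Ratio = 11 / 30 = 0.367

0.367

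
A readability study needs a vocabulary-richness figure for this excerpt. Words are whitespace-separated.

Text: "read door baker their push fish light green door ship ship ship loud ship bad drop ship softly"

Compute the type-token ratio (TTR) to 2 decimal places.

N = 18 tokens, V = 13 types.
TTR = V / N = 13 / 18 = 0.72

0.72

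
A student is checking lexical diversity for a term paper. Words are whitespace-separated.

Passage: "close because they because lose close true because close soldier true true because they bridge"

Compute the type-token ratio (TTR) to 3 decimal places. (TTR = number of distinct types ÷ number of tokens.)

0.467

N = 15 tokens, V = 7 types.
TTR = V / N = 7 / 15 = 0.467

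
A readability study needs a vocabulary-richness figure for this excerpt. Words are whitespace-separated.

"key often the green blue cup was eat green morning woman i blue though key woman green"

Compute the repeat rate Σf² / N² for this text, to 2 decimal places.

0.10

Frequencies: green:3, key:2, blue:2, woman:2, often:1, the:1, cup:1, was:1, eat:1, morning:1, i:1, though:1
Σf² = 29; N² = 289
Repeat rate = 29 / 289 = 0.10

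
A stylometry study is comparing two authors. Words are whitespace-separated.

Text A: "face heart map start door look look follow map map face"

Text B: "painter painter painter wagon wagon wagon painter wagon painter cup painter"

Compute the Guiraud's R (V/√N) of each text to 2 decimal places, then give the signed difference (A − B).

1.21

A: V=7, N=11, R=2.11
B: V=3, N=11, R=0.90
Difference = 2.11 − 0.90 = 1.21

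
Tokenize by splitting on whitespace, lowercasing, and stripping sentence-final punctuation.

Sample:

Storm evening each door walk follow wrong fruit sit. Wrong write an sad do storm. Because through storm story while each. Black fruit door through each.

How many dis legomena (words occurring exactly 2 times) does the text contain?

4

Frequencies: storm:3, each:3, door:2, wrong:2, fruit:2, through:2, evening:1, walk:1, follow:1, sit:1, write:1, an:1, sad:1, do:1, because:1, story:1, while:1, black:1
Words with frequency 2: door, fruit, through, wrong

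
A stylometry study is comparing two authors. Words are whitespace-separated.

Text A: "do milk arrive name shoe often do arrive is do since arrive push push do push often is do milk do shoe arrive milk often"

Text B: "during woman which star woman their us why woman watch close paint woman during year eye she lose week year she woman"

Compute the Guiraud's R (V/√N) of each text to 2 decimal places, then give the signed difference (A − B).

A: V=9, N=25, R=1.80
B: V=15, N=22, R=3.20
Difference = 1.80 − 3.20 = -1.40

-1.40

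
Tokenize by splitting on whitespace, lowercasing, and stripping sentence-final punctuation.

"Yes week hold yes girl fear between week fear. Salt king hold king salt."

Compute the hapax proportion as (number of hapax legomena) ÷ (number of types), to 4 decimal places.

0.2500

Frequencies: yes:2, week:2, hold:2, fear:2, salt:2, king:2, girl:1, between:1
Hapax count = 2; type count = 8.
Ratio = 2 / 8 = 0.2500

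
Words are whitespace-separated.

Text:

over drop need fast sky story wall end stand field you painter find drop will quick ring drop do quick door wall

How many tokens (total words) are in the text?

22

Tokens: over, drop, need, fast, sky, story, wall, end, stand, field, you, painter, find, drop, will, quick, ring, drop, do, quick, door, wall
N = 22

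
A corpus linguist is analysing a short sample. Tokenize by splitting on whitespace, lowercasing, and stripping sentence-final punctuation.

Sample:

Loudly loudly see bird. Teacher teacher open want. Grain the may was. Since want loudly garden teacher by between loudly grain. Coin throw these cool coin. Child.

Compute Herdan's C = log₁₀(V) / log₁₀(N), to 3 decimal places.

N = 27, V = 19.
log₁₀(V) = 1.278754, log₁₀(N) = 1.431364
C = 1.278754 / 1.431364 = 0.893

0.893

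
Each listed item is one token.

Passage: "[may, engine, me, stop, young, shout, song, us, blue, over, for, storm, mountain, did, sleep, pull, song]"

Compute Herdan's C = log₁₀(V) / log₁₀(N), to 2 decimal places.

N = 17, V = 16.
log₁₀(V) = 1.204120, log₁₀(N) = 1.230449
C = 1.204120 / 1.230449 = 0.98

0.98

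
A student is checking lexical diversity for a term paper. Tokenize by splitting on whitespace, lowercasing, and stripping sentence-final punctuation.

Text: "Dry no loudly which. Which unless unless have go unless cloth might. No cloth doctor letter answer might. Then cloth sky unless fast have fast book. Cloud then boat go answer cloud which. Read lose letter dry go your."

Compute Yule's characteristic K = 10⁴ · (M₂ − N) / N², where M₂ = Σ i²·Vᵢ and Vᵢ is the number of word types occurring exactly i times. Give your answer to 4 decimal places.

315.5819

Frequencies: unless:4, which:3, go:3, cloth:3, dry:2, no:2, have:2, might:2, letter:2, answer:2, then:2, fast:2, cloud:2, loudly:1, doctor:1, sky:1, book:1, boat:1, read:1, lose:1, … (1 more, each freq 1)
N = 39. Frequency spectrum: V_1=8, V_2=9, V_3=3, V_4=1
M₂ = 1²·8 + 2²·9 + 3²·3 + 4²·1 = 87
K = 10000 × (87 − 39) / 39² = 315.5819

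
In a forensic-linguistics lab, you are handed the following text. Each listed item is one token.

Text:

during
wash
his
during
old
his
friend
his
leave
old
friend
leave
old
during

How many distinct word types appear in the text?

6

Distinct types: {during, friend, his, leave, old, wash}
V = 6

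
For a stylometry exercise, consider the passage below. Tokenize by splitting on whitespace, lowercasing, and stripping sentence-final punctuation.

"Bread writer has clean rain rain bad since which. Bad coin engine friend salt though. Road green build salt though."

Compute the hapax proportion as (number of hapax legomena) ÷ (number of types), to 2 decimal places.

Frequencies: rain:2, bad:2, salt:2, though:2, bread:1, writer:1, has:1, clean:1, since:1, which:1, coin:1, engine:1, friend:1, road:1, green:1, build:1
Hapax count = 12; type count = 16.
Ratio = 12 / 16 = 0.75

0.75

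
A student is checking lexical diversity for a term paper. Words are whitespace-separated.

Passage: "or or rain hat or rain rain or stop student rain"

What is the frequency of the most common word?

4

Frequencies: or:4, rain:4, hat:1, stop:1, student:1
Most common: 'or' with frequency 4.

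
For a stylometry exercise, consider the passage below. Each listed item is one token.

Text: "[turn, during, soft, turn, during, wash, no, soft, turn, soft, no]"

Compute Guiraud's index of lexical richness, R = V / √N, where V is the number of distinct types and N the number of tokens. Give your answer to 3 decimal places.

N = 11, V = 5.
√N = 3.316625
R = 5 / 3.316625 = 1.508

1.508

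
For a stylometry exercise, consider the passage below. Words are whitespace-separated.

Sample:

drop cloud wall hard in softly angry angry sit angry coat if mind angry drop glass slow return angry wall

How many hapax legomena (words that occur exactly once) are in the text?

Frequencies: angry:5, drop:2, wall:2, cloud:1, hard:1, in:1, softly:1, sit:1, coat:1, if:1, mind:1, glass:1, slow:1, return:1
Hapax (freq=1): cloud, coat, glass, hard, if, in, mind, return, sit, slow, softly

11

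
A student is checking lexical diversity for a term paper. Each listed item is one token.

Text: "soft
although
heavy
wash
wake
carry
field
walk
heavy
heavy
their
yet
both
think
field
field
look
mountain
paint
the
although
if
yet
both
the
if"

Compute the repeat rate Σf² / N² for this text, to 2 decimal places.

Frequencies: heavy:3, field:3, although:2, yet:2, both:2, the:2, if:2, soft:1, wash:1, wake:1, carry:1, walk:1, their:1, think:1, look:1, mountain:1, paint:1
Σf² = 48; N² = 676
Repeat rate = 48 / 676 = 0.07

0.07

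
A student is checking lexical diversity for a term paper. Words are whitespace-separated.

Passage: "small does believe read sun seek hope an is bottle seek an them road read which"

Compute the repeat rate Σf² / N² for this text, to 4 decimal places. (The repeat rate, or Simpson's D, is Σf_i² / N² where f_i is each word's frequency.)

Frequencies: read:2, seek:2, an:2, small:1, does:1, believe:1, sun:1, hope:1, is:1, bottle:1, them:1, road:1, which:1
Σf² = 22; N² = 256
Repeat rate = 22 / 256 = 0.0859

0.0859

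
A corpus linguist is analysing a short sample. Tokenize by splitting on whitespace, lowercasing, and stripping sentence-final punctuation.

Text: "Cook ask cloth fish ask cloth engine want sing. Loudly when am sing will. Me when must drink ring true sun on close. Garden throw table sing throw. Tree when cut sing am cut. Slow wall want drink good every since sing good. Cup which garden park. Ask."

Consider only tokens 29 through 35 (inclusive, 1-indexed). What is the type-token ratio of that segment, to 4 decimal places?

Segment tokens 29–35: tree, when, cut, sing, am, cut, slow
Segment N = 7, segment V = 6.
TTR = 6 / 7 = 0.8571

0.8571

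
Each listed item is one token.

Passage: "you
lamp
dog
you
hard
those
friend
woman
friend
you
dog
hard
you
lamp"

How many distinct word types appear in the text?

7

Distinct types: {dog, friend, hard, lamp, those, woman, you}
V = 7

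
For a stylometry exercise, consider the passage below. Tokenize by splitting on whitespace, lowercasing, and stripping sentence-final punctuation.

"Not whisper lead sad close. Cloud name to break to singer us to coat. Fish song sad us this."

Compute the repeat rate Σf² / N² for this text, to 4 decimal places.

0.0803

Frequencies: to:3, sad:2, us:2, not:1, whisper:1, lead:1, close:1, cloud:1, name:1, break:1, singer:1, coat:1, fish:1, song:1, this:1
Σf² = 29; N² = 361
Repeat rate = 29 / 361 = 0.0803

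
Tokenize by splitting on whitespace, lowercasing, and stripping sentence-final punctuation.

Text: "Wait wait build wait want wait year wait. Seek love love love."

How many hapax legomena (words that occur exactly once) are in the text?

4

Frequencies: wait:5, love:3, build:1, want:1, year:1, seek:1
Hapax (freq=1): build, seek, want, year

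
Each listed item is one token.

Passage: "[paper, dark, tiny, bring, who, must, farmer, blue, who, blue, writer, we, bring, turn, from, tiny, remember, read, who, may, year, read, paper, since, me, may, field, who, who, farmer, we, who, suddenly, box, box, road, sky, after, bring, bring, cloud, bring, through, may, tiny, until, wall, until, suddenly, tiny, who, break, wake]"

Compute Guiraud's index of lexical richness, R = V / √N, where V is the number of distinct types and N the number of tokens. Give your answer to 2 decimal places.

N = 53, V = 30.
√N = 7.280110
R = 30 / 7.280110 = 4.12

4.12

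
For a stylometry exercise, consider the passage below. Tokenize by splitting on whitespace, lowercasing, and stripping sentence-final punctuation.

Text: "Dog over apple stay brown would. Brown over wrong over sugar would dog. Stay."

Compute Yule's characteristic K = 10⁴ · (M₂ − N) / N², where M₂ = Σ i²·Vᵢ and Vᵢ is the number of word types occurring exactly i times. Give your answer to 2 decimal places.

Frequencies: over:3, dog:2, stay:2, brown:2, would:2, apple:1, wrong:1, sugar:1
N = 14. Frequency spectrum: V_1=3, V_2=4, V_3=1
M₂ = 1²·3 + 2²·4 + 3²·1 = 28
K = 10000 × (28 − 14) / 14² = 714.29

714.29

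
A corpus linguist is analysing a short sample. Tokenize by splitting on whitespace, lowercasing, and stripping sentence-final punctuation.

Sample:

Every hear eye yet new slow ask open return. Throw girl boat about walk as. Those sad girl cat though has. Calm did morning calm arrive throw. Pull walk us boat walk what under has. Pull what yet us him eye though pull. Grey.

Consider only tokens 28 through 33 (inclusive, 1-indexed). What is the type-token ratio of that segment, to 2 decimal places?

Segment tokens 28–33: pull, walk, us, boat, walk, what
Segment N = 6, segment V = 5.
TTR = 5 / 6 = 0.83

0.83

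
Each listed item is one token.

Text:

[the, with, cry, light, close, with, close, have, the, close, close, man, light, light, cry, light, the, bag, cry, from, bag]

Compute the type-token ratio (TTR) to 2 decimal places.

0.43

N = 21 tokens, V = 9 types.
TTR = V / N = 9 / 21 = 0.43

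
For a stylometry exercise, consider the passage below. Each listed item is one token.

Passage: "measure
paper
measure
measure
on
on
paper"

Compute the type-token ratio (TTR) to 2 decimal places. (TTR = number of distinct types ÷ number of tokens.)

0.43

N = 7 tokens, V = 3 types.
TTR = V / N = 3 / 7 = 0.43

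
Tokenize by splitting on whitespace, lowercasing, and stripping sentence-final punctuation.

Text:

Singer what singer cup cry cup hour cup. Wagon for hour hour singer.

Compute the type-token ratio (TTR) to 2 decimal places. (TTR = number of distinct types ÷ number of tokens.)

0.54

N = 13 tokens, V = 7 types.
TTR = V / N = 7 / 13 = 0.54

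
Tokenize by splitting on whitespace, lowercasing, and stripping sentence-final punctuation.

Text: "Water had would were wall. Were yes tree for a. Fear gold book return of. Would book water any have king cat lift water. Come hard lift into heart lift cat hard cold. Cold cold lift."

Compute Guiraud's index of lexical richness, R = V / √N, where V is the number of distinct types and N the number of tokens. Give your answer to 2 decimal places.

N = 36, V = 24.
√N = 6.000000
R = 24 / 6.000000 = 4.00

4.00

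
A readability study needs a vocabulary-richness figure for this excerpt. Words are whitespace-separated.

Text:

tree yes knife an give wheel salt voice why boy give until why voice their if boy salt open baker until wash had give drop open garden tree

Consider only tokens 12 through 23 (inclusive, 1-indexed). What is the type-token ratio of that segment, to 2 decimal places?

0.92

Segment tokens 12–23: until, why, voice, their, if, boy, salt, open, baker, until, wash, had
Segment N = 12, segment V = 11.
TTR = 11 / 12 = 0.92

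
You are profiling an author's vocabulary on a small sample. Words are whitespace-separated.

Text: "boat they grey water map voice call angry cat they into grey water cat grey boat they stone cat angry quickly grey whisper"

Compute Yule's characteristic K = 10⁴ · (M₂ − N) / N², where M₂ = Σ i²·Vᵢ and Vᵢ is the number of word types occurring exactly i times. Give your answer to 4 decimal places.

Frequencies: grey:4, they:3, cat:3, boat:2, water:2, angry:2, map:1, voice:1, call:1, into:1, stone:1, quickly:1, whisper:1
N = 23. Frequency spectrum: V_1=7, V_2=3, V_3=2, V_4=1
M₂ = 1²·7 + 2²·3 + 3²·2 + 4²·1 = 53
K = 10000 × (53 − 23) / 23² = 567.1078

567.1078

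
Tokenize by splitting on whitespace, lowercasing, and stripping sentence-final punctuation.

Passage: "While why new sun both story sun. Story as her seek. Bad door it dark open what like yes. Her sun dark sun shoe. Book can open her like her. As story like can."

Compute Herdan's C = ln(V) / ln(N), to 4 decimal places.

N = 34, V = 20.
ln(V) = 2.995732, ln(N) = 3.526361
C = 2.995732 / 3.526361 = 0.8495

0.8495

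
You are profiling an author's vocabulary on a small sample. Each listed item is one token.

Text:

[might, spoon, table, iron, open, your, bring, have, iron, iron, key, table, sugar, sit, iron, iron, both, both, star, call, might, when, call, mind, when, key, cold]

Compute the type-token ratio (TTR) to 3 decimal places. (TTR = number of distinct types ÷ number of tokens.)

0.630

N = 27 tokens, V = 17 types.
TTR = V / N = 17 / 27 = 0.630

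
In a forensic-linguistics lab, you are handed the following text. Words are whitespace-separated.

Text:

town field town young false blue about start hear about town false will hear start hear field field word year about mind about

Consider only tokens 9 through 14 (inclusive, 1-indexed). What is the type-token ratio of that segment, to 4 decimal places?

0.8333

Segment tokens 9–14: hear, about, town, false, will, hear
Segment N = 6, segment V = 5.
TTR = 5 / 6 = 0.8333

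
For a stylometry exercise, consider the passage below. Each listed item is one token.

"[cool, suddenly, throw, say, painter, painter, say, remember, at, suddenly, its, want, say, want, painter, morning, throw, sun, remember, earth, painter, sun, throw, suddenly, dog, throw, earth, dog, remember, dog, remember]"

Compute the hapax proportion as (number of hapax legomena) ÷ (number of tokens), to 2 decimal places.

Frequencies: throw:4, painter:4, remember:4, suddenly:3, say:3, dog:3, want:2, sun:2, earth:2, cool:1, at:1, its:1, morning:1
Hapax count = 4; token count = 31.
Ratio = 4 / 31 = 0.13

0.13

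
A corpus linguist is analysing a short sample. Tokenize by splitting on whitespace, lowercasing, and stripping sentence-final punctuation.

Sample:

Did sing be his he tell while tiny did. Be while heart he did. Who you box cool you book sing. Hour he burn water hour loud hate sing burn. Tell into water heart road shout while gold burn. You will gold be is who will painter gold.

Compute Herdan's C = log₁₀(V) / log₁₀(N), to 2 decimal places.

0.84

N = 48, V = 26.
log₁₀(V) = 1.414973, log₁₀(N) = 1.681241
C = 1.414973 / 1.681241 = 0.84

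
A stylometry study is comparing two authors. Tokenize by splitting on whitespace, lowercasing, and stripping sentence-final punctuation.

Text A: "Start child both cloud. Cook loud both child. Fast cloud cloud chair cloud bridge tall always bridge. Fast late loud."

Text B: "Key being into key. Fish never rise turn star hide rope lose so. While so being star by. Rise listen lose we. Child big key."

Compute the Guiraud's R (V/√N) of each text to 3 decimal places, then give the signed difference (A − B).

-0.917

A: V=12, N=20, R=2.683
B: V=18, N=25, R=3.600
Difference = 2.683 − 3.600 = -0.917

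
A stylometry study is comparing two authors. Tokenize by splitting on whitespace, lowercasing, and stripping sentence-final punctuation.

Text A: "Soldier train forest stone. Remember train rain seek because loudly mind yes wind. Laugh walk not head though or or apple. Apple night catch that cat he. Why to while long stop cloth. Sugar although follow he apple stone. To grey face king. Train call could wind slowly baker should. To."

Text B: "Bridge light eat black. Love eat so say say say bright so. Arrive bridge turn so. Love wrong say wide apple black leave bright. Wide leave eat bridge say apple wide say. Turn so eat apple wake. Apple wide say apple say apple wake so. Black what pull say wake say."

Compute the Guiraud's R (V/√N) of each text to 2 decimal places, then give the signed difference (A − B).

A: V=41, N=51, R=5.74
B: V=17, N=51, R=2.38
Difference = 5.74 − 2.38 = 3.36

3.36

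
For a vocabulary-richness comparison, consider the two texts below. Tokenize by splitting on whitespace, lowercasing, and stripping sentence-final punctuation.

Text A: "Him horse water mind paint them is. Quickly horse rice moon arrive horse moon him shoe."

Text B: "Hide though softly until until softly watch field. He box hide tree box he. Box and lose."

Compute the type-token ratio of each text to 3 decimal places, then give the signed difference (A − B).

TTR(A) = 12/16 = 0.750
TTR(B) = 11/17 = 0.647
Difference = 0.750 − 0.647 = 0.103

0.103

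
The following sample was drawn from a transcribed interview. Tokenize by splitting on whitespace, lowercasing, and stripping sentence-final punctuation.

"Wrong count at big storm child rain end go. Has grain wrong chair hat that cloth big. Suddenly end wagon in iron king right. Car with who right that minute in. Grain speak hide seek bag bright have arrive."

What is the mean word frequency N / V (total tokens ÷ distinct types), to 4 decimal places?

N = 39 tokens, V = 32 types.
Mean frequency = N / V = 39 / 32 = 1.2188

1.2188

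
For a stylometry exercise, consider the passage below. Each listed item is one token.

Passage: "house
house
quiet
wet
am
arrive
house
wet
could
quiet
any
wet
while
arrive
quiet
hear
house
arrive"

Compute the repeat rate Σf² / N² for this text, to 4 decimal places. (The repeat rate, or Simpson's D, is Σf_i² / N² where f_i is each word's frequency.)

Frequencies: house:4, quiet:3, wet:3, arrive:3, am:1, could:1, any:1, while:1, hear:1
Σf² = 48; N² = 324
Repeat rate = 48 / 324 = 0.1481

0.1481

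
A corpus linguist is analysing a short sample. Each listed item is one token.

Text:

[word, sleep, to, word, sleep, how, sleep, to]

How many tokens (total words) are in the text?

Tokens: word, sleep, to, word, sleep, how, sleep, to
N = 8

8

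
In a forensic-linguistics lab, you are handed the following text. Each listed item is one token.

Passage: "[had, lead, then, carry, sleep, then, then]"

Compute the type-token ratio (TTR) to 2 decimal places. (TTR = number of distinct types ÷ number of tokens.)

0.71

N = 7 tokens, V = 5 types.
TTR = V / N = 5 / 7 = 0.71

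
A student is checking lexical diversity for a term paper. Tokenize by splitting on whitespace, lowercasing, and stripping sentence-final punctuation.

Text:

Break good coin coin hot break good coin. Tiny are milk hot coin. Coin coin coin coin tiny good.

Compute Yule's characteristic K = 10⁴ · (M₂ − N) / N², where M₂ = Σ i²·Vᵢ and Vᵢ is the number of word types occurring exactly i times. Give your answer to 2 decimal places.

1883.66

Frequencies: coin:8, good:3, break:2, hot:2, tiny:2, are:1, milk:1
N = 19. Frequency spectrum: V_1=2, V_2=3, V_3=1, V_8=1
M₂ = 1²·2 + 2²·3 + 3²·1 + 8²·1 = 87
K = 10000 × (87 − 19) / 19² = 1883.66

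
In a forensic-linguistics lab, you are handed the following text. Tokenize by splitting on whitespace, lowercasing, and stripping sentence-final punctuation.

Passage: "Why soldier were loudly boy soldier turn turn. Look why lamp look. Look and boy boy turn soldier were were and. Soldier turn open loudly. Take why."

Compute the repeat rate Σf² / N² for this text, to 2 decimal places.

Frequencies: soldier:4, turn:4, why:3, were:3, boy:3, look:3, loudly:2, and:2, lamp:1, open:1, take:1
Σf² = 79; N² = 729
Repeat rate = 79 / 729 = 0.11

0.11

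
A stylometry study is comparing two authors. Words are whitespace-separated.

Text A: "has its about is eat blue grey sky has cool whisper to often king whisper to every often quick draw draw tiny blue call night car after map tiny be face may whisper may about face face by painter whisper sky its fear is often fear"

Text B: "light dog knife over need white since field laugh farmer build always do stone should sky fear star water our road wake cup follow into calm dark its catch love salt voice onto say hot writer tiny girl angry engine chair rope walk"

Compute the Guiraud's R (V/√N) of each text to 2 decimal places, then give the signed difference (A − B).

A: V=28, N=46, R=4.13
B: V=43, N=43, R=6.56
Difference = 4.13 − 6.56 = -2.43

-2.43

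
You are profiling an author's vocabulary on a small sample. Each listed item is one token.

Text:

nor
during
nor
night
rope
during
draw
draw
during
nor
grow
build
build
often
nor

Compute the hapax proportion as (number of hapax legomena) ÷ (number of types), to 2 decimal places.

Frequencies: nor:4, during:3, draw:2, build:2, night:1, rope:1, grow:1, often:1
Hapax count = 4; type count = 8.
Ratio = 4 / 8 = 0.50

0.50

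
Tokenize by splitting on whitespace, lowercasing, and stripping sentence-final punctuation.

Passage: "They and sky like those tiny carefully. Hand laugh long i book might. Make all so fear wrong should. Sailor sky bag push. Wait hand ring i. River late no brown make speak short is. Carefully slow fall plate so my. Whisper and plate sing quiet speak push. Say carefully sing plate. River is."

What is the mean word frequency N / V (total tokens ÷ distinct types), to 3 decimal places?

1.385

N = 54 tokens, V = 39 types.
Mean frequency = N / V = 54 / 39 = 1.385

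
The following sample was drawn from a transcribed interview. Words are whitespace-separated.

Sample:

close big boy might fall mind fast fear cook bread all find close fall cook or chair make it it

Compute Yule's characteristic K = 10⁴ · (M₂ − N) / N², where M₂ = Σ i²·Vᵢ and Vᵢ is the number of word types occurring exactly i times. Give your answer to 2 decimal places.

Frequencies: close:2, fall:2, cook:2, it:2, big:1, boy:1, might:1, mind:1, fast:1, fear:1, bread:1, all:1, find:1, or:1, chair:1, make:1
N = 20. Frequency spectrum: V_1=12, V_2=4
M₂ = 1²·12 + 2²·4 = 28
K = 10000 × (28 − 20) / 20² = 200.00

200.00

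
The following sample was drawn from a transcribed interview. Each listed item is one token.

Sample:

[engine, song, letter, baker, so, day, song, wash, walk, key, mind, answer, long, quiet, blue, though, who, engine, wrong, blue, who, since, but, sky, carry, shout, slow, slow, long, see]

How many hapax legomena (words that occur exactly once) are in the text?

Frequencies: engine:2, song:2, long:2, blue:2, who:2, slow:2, letter:1, baker:1, so:1, day:1, wash:1, walk:1, key:1, mind:1, answer:1, quiet:1, though:1, wrong:1, since:1, but:1, … (4 more, each freq 1)
Hapax (freq=1): answer, baker, but, carry, day, key, letter, mind, quiet, see, shout, since, sky, so, though, walk, wash, wrong

18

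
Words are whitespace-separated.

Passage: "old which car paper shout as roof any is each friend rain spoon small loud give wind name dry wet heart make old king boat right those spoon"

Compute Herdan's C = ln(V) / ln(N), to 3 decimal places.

N = 28, V = 26.
ln(V) = 3.258097, ln(N) = 3.332205
C = 3.258097 / 3.332205 = 0.978

0.978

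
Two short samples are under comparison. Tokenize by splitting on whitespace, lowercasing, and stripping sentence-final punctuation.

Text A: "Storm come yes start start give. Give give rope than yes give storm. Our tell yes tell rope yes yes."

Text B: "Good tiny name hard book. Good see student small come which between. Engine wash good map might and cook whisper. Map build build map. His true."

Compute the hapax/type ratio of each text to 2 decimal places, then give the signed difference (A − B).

-0.53

A: hapax=3, V=9, ratio=0.33
B: hapax=18, V=21, ratio=0.86
Difference = 0.33 − 0.86 = -0.53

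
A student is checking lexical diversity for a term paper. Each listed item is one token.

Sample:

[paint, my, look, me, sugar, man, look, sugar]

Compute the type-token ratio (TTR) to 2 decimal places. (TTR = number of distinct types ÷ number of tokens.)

0.75

N = 8 tokens, V = 6 types.
TTR = V / N = 6 / 8 = 0.75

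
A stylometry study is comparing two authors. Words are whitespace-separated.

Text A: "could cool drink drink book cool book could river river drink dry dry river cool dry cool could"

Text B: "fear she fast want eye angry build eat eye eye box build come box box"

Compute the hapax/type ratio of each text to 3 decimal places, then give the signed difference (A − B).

A: hapax=0, V=6, ratio=0.000
B: hapax=7, V=10, ratio=0.700
Difference = 0.000 − 0.700 = -0.700

-0.700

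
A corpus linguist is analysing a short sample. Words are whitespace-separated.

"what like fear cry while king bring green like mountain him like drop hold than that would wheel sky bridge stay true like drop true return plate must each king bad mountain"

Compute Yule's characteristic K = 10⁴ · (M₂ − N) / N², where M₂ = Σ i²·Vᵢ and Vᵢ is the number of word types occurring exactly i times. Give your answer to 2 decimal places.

Frequencies: like:4, king:2, mountain:2, drop:2, true:2, what:1, fear:1, cry:1, while:1, bring:1, green:1, him:1, hold:1, than:1, that:1, would:1, wheel:1, sky:1, bridge:1, stay:1, … (5 more, each freq 1)
N = 32. Frequency spectrum: V_1=20, V_2=4, V_4=1
M₂ = 1²·20 + 2²·4 + 4²·1 = 52
K = 10000 × (52 − 32) / 32² = 195.31

195.31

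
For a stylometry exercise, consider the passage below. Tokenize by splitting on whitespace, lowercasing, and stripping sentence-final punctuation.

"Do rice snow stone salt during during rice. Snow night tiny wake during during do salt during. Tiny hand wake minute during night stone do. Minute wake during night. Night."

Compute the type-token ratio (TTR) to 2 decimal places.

N = 30 tokens, V = 11 types.
TTR = V / N = 11 / 30 = 0.37

0.37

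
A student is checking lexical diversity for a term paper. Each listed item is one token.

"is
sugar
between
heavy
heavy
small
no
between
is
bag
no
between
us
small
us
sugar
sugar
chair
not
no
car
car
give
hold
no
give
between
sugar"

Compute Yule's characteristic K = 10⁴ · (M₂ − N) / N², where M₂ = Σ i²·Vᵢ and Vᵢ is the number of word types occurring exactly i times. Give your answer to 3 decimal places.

Frequencies: sugar:4, between:4, no:4, is:2, heavy:2, small:2, us:2, car:2, give:2, bag:1, chair:1, not:1, hold:1
N = 28. Frequency spectrum: V_1=4, V_2=6, V_4=3
M₂ = 1²·4 + 2²·6 + 4²·3 = 76
K = 10000 × (76 − 28) / 28² = 612.245

612.245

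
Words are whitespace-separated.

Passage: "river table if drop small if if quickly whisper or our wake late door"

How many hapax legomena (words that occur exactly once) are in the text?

11

Frequencies: if:3, river:1, table:1, drop:1, small:1, quickly:1, whisper:1, or:1, our:1, wake:1, late:1, door:1
Hapax (freq=1): door, drop, late, or, our, quickly, river, small, table, wake, whisper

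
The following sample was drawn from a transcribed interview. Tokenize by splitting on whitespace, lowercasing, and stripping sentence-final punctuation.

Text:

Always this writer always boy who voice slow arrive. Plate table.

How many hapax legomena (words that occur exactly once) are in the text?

9

Frequencies: always:2, this:1, writer:1, boy:1, who:1, voice:1, slow:1, arrive:1, plate:1, table:1
Hapax (freq=1): arrive, boy, plate, slow, table, this, voice, who, writer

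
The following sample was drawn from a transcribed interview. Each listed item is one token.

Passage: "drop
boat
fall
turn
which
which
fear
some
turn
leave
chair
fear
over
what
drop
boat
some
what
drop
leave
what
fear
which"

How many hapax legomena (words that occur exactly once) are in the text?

Frequencies: drop:3, which:3, fear:3, what:3, boat:2, turn:2, some:2, leave:2, fall:1, chair:1, over:1
Hapax (freq=1): chair, fall, over

3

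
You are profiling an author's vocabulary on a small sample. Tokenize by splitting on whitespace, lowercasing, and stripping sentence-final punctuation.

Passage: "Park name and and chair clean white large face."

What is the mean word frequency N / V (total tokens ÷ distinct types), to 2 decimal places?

N = 9 tokens, V = 8 types.
Mean frequency = N / V = 9 / 8 = 1.13

1.13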